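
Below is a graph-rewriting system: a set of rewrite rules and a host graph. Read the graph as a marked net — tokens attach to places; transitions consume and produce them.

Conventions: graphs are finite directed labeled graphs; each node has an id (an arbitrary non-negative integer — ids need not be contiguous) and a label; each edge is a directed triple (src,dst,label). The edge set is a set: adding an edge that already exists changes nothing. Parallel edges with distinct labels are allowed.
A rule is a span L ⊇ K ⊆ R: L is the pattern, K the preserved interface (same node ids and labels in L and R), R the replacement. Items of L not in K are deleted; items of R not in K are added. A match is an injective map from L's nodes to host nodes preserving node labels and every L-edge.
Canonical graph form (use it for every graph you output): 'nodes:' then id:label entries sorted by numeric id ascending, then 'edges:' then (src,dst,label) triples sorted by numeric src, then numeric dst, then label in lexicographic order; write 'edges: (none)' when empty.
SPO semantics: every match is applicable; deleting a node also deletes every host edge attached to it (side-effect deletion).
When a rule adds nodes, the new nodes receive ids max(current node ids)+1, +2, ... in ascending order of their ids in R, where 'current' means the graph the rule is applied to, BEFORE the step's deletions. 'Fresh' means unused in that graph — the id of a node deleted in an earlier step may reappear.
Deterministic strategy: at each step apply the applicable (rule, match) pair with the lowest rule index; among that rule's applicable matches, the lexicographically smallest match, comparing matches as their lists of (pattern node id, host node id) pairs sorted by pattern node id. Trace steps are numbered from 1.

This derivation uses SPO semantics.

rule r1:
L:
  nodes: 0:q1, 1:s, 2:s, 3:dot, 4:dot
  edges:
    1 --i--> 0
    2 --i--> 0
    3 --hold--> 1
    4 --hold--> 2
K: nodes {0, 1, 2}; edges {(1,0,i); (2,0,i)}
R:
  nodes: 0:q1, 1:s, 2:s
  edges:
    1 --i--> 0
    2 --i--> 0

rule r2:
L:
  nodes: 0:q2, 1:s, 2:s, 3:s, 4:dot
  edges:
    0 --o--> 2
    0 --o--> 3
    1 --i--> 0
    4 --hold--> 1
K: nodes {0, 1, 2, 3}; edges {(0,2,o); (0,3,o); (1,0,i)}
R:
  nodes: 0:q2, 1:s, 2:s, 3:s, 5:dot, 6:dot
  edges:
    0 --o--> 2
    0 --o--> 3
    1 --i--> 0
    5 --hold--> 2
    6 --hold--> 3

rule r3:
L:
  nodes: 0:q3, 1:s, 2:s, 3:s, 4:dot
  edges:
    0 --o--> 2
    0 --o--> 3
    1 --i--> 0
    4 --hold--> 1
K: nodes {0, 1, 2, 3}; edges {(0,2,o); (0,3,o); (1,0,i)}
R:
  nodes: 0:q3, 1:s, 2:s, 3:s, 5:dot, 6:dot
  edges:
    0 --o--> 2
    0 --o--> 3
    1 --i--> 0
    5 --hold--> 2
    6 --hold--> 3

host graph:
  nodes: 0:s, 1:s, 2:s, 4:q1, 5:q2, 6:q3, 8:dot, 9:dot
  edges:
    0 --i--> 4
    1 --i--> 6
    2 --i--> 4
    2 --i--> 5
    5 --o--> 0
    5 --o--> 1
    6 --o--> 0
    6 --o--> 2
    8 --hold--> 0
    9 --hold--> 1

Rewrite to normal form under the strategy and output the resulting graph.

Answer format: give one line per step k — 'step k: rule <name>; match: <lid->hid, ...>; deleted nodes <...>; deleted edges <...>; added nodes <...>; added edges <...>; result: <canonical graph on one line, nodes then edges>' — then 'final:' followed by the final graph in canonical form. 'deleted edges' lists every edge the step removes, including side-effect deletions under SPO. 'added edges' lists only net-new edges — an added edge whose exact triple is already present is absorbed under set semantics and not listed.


step 1: rule r3; match: 0->6, 1->1, 2->0, 3->2, 4->9; deleted nodes 9; deleted edges (9,1,hold); added nodes 10, 11; added edges (10,0,hold); (11,2,hold); result: nodes: 0:s, 1:s, 2:s, 4:q1, 5:q2, 6:q3, 8:dot, 10:dot, 11:dot edges: (0,4,i); (1,6,i); (2,4,i); (2,5,i); (5,0,o); (5,1,o); (6,0,o); (6,2,o); (8,0,hold); (10,0,hold); (11,2,hold)
step 2: rule r1; match: 0->4, 1->0, 2->2, 3->8, 4->11; deleted nodes 8, 11; deleted edges (8,0,hold); (11,2,hold); added nodes (none); added edges (none); result: nodes: 0:s, 1:s, 2:s, 4:q1, 5:q2, 6:q3, 10:dot edges: (0,4,i); (1,6,i); (2,4,i); (2,5,i); (5,0,o); (5,1,o); (6,0,o); (6,2,o); (10,0,hold)
final:
nodes: 0:s, 1:s, 2:s, 4:q1, 5:q2, 6:q3, 10:dot
edges: (0,4,i); (1,6,i); (2,4,i); (2,5,i); (5,0,o); (5,1,o); (6,0,o); (6,2,o); (10,0,hold)


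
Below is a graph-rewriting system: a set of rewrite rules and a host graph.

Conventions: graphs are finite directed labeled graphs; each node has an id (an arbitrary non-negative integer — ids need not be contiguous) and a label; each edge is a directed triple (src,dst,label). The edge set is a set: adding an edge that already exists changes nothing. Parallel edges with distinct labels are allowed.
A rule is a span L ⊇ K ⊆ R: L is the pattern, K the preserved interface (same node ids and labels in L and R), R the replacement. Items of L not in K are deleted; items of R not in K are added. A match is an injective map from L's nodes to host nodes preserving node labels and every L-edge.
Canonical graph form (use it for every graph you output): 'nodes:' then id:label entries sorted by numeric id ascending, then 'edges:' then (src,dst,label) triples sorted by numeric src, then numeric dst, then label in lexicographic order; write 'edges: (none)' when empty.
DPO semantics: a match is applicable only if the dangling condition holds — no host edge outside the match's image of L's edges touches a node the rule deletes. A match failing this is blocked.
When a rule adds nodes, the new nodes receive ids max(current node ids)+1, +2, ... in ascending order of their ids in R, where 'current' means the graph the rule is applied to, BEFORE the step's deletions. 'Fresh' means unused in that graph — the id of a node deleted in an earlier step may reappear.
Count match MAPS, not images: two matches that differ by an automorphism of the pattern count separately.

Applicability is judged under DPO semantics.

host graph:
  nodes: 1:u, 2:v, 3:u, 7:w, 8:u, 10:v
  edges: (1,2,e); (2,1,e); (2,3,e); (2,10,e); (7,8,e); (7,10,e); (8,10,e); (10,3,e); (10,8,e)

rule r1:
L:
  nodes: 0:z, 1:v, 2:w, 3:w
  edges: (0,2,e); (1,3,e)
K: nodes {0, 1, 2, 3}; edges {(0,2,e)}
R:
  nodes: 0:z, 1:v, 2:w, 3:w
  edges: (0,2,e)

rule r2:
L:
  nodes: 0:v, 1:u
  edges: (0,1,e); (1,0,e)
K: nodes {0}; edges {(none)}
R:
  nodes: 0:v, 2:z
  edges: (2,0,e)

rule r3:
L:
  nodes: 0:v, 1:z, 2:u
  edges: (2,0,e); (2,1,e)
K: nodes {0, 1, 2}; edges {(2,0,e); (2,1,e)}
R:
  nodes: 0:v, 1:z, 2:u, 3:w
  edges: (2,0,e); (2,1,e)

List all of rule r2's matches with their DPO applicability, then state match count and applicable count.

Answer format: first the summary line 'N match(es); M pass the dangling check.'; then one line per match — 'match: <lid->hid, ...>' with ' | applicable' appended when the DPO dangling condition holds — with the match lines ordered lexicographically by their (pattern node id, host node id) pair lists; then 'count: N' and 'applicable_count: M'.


2 match(es); 1 pass the dangling check.
match: 0->2, 1->1 | applicable
match: 0->10, 1->8
count: 2
applicable_count: 1


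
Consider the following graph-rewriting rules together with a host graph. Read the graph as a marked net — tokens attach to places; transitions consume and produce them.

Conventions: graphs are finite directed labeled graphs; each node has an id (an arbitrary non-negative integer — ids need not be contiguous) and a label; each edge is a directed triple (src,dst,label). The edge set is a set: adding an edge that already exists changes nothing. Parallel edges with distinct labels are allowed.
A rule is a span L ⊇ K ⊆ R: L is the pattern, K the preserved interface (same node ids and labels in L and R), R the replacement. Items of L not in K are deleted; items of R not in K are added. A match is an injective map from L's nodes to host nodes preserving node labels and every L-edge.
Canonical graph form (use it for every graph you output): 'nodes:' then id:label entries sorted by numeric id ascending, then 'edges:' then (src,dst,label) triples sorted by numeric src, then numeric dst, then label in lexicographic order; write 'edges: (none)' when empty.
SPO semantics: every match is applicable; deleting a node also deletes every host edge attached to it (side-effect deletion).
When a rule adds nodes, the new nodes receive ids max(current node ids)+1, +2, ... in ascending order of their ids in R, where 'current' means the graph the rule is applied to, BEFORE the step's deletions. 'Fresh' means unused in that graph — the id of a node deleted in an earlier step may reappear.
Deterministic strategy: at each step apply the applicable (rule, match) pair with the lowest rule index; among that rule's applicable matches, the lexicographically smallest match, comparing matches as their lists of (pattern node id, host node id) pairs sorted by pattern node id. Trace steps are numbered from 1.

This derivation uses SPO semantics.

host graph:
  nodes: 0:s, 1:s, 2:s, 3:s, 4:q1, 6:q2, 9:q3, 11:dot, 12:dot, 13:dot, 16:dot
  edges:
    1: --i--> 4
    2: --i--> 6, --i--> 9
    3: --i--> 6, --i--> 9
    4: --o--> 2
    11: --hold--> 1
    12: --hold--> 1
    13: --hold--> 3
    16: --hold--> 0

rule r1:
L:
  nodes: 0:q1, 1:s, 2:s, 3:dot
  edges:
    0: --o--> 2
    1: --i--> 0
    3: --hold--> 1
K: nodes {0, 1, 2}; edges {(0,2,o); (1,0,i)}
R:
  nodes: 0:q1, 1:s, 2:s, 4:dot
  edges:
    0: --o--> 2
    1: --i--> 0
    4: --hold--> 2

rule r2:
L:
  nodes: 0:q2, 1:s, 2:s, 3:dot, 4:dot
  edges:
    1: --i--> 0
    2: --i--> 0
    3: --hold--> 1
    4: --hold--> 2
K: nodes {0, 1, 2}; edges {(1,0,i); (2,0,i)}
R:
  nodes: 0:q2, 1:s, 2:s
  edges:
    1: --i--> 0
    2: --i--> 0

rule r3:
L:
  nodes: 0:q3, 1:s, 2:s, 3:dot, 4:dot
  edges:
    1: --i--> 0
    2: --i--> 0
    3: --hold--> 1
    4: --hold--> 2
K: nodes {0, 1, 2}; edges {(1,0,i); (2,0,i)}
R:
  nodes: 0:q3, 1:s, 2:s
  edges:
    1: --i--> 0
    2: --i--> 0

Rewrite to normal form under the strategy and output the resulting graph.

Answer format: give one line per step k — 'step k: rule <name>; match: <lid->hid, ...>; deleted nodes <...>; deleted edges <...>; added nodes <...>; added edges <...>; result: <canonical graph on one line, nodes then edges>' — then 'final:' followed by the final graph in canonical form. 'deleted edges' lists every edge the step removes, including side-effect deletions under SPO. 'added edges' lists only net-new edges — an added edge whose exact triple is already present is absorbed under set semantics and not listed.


step 1: rule r1; match: 0->4, 1->1, 2->2, 3->11; deleted nodes 11; deleted edges (11,1,hold); added nodes 17; added edges (17,2,hold); result: nodes: 0:s, 1:s, 2:s, 3:s, 4:q1, 6:q2, 9:q3, 12:dot, 13:dot, 16:dot, 17:dot edges: (1,4,i); (2,6,i); (2,9,i); (3,6,i); (3,9,i); (4,2,o); (12,1,hold); (13,3,hold); (16,0,hold); (17,2,hold)
step 2: rule r1; match: 0->4, 1->1, 2->2, 3->12; deleted nodes 12; deleted edges (12,1,hold); added nodes 18; added edges (18,2,hold); result: nodes: 0:s, 1:s, 2:s, 3:s, 4:q1, 6:q2, 9:q3, 13:dot, 16:dot, 17:dot, 18:dot edges: (1,4,i); (2,6,i); (2,9,i); (3,6,i); (3,9,i); (4,2,o); (13,3,hold); (16,0,hold); (17,2,hold); (18,2,hold)
step 3: rule r2; match: 0->6, 1->2, 2->3, 3->17, 4->13; deleted nodes 13, 17; deleted edges (13,3,hold); (17,2,hold); added nodes (none); added edges (none); result: nodes: 0:s, 1:s, 2:s, 3:s, 4:q1, 6:q2, 9:q3, 16:dot, 18:dot edges: (1,4,i); (2,6,i); (2,9,i); (3,6,i); (3,9,i); (4,2,o); (16,0,hold); (18,2,hold)
final:
nodes: 0:s, 1:s, 2:s, 3:s, 4:q1, 6:q2, 9:q3, 16:dot, 18:dot
edges: (1,4,i); (2,6,i); (2,9,i); (3,6,i); (3,9,i); (4,2,o); (16,0,hold); (18,2,hold)


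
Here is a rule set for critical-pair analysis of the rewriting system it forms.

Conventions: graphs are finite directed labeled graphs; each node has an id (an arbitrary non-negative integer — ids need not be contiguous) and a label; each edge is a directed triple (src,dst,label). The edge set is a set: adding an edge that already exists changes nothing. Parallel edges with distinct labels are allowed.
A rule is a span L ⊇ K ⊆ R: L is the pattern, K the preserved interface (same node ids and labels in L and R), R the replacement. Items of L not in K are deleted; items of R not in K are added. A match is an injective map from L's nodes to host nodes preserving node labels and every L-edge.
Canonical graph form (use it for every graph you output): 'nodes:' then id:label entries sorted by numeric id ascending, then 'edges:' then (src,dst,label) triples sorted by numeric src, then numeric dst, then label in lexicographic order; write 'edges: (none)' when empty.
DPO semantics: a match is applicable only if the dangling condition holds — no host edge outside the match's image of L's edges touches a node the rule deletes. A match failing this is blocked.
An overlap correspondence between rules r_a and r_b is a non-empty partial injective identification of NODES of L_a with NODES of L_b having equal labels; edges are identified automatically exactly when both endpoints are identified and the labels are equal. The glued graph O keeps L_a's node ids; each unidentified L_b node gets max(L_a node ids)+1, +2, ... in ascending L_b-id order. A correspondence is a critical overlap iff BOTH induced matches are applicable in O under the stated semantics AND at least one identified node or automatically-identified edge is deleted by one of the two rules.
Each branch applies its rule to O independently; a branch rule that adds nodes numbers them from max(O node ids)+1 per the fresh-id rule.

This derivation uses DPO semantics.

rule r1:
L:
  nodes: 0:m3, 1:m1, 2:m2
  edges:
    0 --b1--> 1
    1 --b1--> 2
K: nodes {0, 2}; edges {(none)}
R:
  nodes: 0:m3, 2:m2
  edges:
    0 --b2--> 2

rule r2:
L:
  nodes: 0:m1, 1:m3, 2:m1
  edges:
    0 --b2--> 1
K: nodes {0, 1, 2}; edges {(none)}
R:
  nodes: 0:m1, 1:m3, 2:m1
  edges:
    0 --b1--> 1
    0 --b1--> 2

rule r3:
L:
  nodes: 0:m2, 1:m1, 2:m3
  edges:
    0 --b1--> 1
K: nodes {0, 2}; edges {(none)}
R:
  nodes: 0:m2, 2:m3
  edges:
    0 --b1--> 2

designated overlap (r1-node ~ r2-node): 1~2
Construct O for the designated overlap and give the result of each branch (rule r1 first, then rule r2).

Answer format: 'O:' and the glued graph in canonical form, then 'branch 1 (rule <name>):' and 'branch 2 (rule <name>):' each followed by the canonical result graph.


O:
nodes: 0:m3, 1:m1, 2:m2, 3:m1, 4:m3
edges: (0,1,b1); (1,2,b1); (3,4,b2)
branch 1 (rule r1):
nodes: 0:m3, 2:m2, 3:m1, 4:m3
edges: (0,2,b2); (3,4,b2)
branch 2 (rule r2):
nodes: 0:m3, 1:m1, 2:m2, 3:m1, 4:m3
edges: (0,1,b1); (1,2,b1); (3,1,b1); (3,4,b1)


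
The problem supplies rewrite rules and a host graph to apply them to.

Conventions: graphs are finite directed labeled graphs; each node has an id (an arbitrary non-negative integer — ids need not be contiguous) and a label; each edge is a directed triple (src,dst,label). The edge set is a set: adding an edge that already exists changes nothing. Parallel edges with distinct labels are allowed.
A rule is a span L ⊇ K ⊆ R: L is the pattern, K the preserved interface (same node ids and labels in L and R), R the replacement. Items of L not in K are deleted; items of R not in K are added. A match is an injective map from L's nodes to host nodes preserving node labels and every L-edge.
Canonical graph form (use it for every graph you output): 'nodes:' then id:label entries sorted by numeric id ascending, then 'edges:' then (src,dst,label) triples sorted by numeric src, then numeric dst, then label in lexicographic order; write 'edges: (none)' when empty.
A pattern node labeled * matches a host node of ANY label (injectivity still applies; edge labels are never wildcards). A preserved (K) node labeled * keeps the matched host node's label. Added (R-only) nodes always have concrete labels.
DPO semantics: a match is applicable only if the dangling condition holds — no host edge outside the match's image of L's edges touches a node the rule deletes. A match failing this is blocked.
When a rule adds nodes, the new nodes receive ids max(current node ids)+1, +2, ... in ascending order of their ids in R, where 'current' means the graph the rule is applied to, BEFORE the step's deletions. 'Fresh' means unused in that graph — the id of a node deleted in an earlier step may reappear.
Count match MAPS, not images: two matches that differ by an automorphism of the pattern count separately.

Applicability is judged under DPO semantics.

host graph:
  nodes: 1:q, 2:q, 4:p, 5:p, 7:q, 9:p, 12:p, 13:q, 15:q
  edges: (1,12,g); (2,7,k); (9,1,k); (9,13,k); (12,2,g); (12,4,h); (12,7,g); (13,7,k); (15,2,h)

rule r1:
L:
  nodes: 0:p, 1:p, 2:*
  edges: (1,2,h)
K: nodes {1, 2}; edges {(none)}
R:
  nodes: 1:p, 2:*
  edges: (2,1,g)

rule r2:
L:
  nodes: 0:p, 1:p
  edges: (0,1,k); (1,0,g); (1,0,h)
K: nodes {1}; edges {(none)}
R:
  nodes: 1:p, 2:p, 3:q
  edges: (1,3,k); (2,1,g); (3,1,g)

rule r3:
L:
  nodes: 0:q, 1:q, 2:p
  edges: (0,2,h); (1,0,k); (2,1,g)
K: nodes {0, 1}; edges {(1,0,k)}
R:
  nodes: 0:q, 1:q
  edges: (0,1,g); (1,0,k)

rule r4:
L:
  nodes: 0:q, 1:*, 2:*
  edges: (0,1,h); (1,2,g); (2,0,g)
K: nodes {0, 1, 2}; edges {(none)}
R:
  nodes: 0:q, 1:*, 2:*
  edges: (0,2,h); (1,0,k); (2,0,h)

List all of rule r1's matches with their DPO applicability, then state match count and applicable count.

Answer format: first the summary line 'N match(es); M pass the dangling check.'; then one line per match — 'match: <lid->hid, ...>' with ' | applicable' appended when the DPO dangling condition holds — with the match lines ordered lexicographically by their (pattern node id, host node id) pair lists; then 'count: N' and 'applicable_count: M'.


2 match(es); 1 pass the dangling check.
match: 0->5, 1->12, 2->4 | applicable
match: 0->9, 1->12, 2->4
count: 2
applicable_count: 1


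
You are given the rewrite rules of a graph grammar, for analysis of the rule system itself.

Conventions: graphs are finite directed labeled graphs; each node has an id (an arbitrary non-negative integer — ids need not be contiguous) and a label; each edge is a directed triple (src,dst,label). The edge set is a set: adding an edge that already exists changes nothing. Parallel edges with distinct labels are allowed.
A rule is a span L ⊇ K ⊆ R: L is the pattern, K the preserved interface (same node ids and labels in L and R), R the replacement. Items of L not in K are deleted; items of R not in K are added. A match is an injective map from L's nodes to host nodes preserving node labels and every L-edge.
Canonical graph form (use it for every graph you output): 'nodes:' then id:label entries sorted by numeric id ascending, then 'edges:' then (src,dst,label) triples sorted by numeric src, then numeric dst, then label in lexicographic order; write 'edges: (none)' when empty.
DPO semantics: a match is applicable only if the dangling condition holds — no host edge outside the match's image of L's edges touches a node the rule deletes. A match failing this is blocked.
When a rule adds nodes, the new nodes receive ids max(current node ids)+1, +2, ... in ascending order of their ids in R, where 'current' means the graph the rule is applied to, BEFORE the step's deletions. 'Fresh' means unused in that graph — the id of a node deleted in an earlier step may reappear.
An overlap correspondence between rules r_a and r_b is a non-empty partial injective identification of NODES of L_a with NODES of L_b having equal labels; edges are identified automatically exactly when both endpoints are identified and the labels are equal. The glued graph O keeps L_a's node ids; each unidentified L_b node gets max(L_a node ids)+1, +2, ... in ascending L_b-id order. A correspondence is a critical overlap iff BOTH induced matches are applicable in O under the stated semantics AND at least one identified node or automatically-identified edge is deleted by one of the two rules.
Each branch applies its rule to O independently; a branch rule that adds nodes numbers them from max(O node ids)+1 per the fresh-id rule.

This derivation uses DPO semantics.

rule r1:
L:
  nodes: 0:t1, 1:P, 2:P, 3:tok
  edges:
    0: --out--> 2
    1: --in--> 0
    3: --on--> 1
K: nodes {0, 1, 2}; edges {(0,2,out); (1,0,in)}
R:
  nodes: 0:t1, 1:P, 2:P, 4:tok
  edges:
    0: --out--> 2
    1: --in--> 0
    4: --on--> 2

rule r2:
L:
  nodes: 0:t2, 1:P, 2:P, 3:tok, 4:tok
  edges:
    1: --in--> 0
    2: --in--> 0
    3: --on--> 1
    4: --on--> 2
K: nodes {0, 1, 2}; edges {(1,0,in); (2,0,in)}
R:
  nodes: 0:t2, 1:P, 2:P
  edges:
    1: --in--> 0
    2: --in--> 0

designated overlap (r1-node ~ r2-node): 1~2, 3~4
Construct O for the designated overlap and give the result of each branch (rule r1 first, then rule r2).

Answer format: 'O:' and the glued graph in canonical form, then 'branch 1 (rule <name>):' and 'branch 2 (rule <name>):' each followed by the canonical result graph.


O:
nodes: 0:t1, 1:P, 2:P, 3:tok, 4:t2, 5:P, 6:tok
edges: (0,2,out); (1,0,in); (1,4,in); (3,1,on); (5,4,in); (6,5,on)
branch 1 (rule r1):
nodes: 0:t1, 1:P, 2:P, 4:t2, 5:P, 6:tok, 7:tok
edges: (0,2,out); (1,0,in); (1,4,in); (5,4,in); (6,5,on); (7,2,on)
branch 2 (rule r2):
nodes: 0:t1, 1:P, 2:P, 4:t2, 5:P
edges: (0,2,out); (1,0,in); (1,4,in); (5,4,in)


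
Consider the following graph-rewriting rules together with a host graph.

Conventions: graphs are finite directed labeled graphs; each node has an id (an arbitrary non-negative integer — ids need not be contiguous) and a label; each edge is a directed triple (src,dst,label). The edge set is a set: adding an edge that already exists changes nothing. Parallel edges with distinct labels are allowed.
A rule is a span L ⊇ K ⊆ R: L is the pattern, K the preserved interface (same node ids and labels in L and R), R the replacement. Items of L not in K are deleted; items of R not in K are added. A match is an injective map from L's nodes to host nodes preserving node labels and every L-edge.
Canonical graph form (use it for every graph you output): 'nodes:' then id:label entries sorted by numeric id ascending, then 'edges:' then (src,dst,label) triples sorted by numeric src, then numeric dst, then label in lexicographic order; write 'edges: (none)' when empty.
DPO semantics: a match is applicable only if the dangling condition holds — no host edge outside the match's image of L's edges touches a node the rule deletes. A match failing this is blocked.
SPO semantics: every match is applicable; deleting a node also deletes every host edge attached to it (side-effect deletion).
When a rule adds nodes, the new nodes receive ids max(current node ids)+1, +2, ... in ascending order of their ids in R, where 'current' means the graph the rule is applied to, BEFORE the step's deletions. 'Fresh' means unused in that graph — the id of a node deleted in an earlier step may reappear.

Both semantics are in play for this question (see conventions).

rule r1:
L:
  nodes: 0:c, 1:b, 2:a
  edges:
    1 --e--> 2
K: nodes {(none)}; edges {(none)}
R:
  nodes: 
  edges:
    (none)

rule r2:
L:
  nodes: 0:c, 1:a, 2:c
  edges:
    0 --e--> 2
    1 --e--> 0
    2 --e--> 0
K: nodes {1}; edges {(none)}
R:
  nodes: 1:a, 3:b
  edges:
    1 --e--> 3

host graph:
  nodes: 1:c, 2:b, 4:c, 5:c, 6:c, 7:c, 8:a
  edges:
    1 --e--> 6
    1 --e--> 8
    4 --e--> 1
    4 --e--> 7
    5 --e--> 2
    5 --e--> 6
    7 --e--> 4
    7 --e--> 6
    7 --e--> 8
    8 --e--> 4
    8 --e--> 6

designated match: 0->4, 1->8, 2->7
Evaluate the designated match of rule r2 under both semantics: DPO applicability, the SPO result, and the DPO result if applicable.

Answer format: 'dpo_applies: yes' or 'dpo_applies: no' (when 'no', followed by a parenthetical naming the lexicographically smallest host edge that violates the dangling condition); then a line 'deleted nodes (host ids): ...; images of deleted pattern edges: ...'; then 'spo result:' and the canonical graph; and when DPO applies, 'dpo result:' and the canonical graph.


dpo_applies: no
(the rule deletes node 4, which keeps host edge (4,1,e) outside the match image — the dangling condition fails, DPO blocks; SPO proceeds and side-deletes such edges)
deleted nodes (host ids): 4, 7; images of deleted pattern edges: (4,7,e); (7,4,e); (8,4,e)
spo result:
nodes: 1:c, 2:b, 5:c, 6:c, 8:a, 9:b
edges: (1,6,e); (1,8,e); (5,2,e); (5,6,e); (8,6,e); (8,9,e)


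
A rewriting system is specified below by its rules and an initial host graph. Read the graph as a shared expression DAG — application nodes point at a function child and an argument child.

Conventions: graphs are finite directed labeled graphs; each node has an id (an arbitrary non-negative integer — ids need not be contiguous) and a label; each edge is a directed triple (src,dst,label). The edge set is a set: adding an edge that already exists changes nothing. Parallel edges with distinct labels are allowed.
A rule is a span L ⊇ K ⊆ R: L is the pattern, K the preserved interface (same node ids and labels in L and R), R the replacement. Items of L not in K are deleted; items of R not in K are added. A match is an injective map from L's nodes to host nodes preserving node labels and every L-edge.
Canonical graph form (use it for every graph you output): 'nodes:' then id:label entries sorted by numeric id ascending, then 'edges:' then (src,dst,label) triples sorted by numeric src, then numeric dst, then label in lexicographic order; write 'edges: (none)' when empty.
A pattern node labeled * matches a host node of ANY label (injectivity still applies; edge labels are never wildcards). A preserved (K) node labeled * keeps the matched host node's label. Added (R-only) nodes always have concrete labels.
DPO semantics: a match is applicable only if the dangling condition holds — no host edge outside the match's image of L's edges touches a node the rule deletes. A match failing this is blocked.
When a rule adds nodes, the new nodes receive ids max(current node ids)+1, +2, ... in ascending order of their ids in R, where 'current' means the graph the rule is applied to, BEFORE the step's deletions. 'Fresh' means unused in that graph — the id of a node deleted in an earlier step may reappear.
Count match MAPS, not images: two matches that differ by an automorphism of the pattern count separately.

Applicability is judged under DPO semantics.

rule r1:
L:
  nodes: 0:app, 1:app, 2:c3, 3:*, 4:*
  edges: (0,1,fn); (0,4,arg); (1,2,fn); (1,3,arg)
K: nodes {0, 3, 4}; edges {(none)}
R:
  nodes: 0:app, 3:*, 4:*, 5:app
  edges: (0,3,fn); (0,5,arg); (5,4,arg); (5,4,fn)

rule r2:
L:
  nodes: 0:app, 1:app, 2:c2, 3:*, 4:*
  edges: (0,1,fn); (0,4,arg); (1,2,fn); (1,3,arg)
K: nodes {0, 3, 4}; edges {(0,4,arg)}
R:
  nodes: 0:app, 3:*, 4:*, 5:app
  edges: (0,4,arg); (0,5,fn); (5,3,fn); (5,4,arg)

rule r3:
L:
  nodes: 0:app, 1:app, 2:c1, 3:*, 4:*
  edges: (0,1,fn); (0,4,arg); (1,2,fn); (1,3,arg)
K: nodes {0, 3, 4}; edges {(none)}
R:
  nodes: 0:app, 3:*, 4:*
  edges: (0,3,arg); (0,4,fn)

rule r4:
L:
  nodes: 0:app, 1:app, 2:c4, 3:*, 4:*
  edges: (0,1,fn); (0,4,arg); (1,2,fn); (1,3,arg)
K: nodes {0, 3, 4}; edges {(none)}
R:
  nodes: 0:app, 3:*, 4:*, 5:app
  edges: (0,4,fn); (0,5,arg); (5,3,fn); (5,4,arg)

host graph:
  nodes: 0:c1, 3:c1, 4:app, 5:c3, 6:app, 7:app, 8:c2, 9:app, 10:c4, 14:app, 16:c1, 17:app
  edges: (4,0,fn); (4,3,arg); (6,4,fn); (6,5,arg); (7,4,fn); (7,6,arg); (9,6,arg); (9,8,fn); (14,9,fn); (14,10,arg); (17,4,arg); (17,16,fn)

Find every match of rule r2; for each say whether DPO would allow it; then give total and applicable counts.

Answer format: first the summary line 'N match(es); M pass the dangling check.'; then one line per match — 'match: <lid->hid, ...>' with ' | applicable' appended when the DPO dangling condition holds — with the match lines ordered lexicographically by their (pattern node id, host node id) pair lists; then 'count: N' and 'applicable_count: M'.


1 match(es); 1 pass the dangling check.
match: 0->14, 1->9, 2->8, 3->6, 4->10 | applicable
count: 1
applicable_count: 1


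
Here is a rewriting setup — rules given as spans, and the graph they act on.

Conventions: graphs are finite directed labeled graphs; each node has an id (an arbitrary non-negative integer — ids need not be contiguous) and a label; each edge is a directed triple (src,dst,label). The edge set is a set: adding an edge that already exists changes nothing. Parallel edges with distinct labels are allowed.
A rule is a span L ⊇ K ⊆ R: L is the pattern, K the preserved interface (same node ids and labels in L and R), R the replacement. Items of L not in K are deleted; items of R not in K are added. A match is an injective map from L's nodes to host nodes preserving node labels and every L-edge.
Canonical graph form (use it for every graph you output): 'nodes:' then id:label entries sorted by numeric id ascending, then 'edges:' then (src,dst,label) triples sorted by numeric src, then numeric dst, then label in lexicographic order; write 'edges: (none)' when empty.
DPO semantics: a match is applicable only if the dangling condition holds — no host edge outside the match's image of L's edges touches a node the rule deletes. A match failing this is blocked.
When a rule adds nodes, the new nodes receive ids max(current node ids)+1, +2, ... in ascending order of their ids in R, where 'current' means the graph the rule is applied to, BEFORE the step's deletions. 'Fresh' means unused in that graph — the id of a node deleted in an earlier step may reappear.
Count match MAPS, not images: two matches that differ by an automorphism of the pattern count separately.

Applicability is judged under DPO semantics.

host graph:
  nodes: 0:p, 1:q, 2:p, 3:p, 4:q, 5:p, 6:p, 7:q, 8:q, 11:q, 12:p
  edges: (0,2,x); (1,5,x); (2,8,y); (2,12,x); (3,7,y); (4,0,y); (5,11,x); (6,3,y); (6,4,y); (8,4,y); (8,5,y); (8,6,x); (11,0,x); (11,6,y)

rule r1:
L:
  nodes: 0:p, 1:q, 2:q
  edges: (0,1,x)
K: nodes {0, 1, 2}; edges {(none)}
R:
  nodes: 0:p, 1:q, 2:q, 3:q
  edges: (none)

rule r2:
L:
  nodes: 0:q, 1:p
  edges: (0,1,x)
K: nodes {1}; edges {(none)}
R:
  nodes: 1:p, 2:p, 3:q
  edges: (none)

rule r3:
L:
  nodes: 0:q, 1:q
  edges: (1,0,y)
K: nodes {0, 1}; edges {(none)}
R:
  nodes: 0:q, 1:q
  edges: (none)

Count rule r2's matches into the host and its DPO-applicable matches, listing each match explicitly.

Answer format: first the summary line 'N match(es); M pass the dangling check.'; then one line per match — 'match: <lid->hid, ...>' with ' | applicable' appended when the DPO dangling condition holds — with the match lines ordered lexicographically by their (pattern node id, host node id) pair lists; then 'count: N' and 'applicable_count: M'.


3 match(es); 1 pass the dangling check.
match: 0->1, 1->5 | applicable
match: 0->8, 1->6
match: 0->11, 1->0
count: 3
applicable_count: 1


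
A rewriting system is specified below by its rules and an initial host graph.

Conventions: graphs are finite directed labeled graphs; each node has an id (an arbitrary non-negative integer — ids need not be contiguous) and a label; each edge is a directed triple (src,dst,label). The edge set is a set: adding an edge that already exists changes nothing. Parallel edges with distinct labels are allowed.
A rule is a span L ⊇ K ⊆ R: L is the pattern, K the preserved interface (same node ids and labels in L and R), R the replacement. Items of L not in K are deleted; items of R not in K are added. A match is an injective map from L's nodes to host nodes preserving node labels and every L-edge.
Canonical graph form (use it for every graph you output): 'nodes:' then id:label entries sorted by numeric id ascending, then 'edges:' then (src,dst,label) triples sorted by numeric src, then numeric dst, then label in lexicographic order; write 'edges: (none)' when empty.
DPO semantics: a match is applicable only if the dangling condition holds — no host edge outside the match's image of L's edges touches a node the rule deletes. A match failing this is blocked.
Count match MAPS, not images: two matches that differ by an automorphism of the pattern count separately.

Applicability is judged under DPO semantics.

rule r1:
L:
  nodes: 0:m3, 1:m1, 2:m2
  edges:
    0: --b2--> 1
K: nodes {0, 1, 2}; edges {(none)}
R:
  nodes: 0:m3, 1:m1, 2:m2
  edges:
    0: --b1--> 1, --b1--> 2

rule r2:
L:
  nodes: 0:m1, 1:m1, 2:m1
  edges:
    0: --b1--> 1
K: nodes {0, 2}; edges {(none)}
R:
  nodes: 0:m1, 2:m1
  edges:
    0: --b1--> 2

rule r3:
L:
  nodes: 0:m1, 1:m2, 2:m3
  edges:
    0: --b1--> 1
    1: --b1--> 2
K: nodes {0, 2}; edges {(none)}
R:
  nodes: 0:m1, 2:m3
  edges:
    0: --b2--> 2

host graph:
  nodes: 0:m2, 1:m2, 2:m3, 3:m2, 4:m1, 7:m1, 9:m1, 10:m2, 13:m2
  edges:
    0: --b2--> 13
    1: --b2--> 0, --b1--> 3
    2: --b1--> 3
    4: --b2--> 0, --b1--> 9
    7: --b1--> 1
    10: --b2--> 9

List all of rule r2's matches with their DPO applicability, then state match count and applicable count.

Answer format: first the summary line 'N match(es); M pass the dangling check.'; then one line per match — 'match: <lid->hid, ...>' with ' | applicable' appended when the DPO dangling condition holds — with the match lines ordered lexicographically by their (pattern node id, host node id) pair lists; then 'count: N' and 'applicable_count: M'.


1 match(es); 0 pass the dangling check.
match: 0->4, 1->9, 2->7
count: 1
applicable_count: 0


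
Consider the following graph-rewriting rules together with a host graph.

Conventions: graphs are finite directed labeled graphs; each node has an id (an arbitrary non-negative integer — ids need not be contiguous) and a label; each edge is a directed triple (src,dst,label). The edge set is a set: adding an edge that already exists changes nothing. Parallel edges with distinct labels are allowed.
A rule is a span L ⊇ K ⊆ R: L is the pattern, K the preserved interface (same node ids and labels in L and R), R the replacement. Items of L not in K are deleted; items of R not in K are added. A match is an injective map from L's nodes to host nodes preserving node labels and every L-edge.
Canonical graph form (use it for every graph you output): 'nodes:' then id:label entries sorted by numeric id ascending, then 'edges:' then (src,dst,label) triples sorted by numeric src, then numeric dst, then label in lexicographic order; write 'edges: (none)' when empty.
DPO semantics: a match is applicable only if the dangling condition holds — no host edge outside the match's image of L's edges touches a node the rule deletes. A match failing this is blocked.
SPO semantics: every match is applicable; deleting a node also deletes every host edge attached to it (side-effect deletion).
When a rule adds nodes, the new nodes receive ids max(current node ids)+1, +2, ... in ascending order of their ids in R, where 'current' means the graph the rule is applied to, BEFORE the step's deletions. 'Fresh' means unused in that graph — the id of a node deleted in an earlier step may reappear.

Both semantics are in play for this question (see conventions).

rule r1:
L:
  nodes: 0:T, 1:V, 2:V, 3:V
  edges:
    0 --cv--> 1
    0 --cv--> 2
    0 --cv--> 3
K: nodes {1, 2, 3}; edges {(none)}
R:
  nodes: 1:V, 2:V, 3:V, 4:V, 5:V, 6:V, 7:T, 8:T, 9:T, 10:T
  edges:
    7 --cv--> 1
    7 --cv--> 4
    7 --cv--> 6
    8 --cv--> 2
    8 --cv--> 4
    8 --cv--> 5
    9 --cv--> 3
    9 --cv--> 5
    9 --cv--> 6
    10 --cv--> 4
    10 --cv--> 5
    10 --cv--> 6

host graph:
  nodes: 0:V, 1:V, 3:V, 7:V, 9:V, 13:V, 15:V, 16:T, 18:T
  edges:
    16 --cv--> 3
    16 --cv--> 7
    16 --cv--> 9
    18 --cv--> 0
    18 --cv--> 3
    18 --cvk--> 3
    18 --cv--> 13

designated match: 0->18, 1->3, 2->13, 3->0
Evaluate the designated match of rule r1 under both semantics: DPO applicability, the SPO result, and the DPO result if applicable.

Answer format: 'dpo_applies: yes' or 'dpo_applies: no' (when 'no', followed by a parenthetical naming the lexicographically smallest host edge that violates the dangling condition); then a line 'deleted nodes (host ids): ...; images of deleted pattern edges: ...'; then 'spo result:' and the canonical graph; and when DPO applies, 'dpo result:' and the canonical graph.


dpo_applies: no
(the rule deletes node 18, which keeps host edge (18,3,cvk) outside the match image — the dangling condition fails, DPO blocks; SPO proceeds and side-deletes such edges)
deleted nodes (host ids): 18; images of deleted pattern edges: (18,0,cv); (18,3,cv); (18,13,cv)
spo result:
nodes: 0:V, 1:V, 3:V, 7:V, 9:V, 13:V, 15:V, 16:T, 19:V, 20:V, 21:V, 22:T, 23:T, 24:T, 25:T
edges: (16,3,cv); (16,7,cv); (16,9,cv); (22,3,cv); (22,19,cv); (22,21,cv); (23,13,cv); (23,19,cv); (23,20,cv); (24,0,cv); (24,20,cv); (24,21,cv); (25,19,cv); (25,20,cv); (25,21,cv)


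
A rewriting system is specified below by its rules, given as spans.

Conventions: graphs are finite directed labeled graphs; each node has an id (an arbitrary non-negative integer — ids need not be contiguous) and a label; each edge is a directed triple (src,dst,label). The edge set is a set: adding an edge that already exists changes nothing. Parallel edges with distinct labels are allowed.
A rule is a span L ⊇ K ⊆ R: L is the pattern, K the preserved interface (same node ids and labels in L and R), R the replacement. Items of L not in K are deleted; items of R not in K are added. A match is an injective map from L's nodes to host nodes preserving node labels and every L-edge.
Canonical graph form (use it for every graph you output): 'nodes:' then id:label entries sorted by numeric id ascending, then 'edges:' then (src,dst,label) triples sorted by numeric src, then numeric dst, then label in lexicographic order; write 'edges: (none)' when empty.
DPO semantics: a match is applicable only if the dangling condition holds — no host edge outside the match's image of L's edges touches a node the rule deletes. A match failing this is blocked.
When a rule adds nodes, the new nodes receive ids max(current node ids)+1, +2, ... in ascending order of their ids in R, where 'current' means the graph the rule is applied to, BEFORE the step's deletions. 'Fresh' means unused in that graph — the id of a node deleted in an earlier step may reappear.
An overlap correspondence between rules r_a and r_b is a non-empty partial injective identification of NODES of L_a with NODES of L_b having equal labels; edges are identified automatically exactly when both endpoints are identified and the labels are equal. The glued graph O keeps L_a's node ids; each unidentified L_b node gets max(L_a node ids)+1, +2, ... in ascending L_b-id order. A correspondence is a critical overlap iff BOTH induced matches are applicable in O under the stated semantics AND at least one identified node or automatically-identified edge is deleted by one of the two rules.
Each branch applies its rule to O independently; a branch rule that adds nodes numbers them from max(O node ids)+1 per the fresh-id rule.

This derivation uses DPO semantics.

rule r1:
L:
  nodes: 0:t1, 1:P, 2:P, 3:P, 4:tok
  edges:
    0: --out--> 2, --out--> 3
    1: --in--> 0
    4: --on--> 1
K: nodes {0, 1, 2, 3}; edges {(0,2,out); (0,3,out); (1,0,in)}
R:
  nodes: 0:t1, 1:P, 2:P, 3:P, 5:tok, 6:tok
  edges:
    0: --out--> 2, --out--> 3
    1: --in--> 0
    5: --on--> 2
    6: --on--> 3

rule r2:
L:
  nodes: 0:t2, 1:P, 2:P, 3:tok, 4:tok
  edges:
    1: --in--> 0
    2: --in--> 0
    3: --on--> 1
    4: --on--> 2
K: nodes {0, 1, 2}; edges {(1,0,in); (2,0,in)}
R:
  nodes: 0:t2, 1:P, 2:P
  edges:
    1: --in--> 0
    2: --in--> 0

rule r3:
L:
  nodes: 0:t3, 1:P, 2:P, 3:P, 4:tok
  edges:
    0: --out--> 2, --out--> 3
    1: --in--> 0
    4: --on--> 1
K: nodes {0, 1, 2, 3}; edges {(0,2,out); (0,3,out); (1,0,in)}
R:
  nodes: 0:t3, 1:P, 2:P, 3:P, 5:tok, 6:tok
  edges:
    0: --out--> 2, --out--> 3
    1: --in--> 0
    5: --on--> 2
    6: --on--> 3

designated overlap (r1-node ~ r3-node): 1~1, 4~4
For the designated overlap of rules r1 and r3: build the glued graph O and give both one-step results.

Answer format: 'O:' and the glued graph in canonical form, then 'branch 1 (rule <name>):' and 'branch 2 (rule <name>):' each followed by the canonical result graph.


O:
nodes: 0:t1, 1:P, 2:P, 3:P, 4:tok, 5:t3, 6:P, 7:P
edges: (0,2,out); (0,3,out); (1,0,in); (1,5,in); (4,1,on); (5,6,out); (5,7,out)
branch 1 (rule r1):
nodes: 0:t1, 1:P, 2:P, 3:P, 5:t3, 6:P, 7:P, 8:tok, 9:tok
edges: (0,2,out); (0,3,out); (1,0,in); (1,5,in); (5,6,out); (5,7,out); (8,2,on); (9,3,on)
branch 2 (rule r3):
nodes: 0:t1, 1:P, 2:P, 3:P, 5:t3, 6:P, 7:P, 8:tok, 9:tok
edges: (0,2,out); (0,3,out); (1,0,in); (1,5,in); (5,6,out); (5,7,out); (8,6,on); (9,7,on)
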